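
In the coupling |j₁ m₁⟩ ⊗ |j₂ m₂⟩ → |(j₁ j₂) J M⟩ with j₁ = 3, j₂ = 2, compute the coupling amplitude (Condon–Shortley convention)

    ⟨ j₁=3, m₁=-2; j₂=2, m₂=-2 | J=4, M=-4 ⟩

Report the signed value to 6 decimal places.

j₁+j₂−J=1  J+j₁−j₂=5  J−j₁+j₂=3  j₁+j₂+J+1=10
(j₁±m₁, j₂±m₂, J±M) = (1,5,0,4,0,8)
P² = 207360
sum k=0..0:
  [0] +1/720 = 1/720
S = 1/720
C² = P²·S² = 2/5 ; C = +0.632456

+√(2/5) = +0.632456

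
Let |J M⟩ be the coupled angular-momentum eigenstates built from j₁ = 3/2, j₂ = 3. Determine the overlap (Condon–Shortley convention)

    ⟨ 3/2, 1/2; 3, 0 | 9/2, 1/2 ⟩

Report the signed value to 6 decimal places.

+√(10/21) ≈ +0.690066

triangle: 0!×3!×6!/10! = 4320/3628800
(j±m)!: 2!×1!×3!×3!×5!×4! = 207360
prefactor² = (2J+1)×Δ×N² = 17280/7
  k=0: +1/(0!×0!×1!×3!×2!×3!) = 1/72
Σ = 1/72  ⇒  CG² = 17280/7×1/72² = 10/21
CG = +√(10/21) = +0.690066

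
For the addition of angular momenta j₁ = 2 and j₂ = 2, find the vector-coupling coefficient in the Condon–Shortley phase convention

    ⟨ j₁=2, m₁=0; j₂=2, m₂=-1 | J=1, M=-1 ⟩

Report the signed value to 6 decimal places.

j₁+j₂−J=3  J+j₁−j₂=1  J−j₁+j₂=1  j₁+j₂+J+1=6
(j₁±m₁, j₂±m₂, J±M) = (2,2,1,3,0,2)
P² = 6/5
sum k=1..1:
  [1] −1/2 = -1/2
S = -1/2
C² = P²·S² = 3/10 ; C = -0.547723

-0.547723  (= −√(3/10))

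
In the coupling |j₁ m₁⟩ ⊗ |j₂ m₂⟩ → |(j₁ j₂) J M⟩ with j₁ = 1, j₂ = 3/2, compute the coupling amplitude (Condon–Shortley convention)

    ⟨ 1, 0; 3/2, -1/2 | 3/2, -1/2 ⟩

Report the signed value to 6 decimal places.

+√(1/15) = +0.258199

√[4·1!1!2!/5! · 1!1!1!2!1!2!] = √(4/15)
  +(−1)^0/∏(0,1,1,1,0,1)! = 1  (running 1)
  +(−1)^1/∏(1,0,0,0,1,2)! = -1/2  (running 1/2)
⟨..|..⟩ = √(4/15)·(1/2) = +0.258199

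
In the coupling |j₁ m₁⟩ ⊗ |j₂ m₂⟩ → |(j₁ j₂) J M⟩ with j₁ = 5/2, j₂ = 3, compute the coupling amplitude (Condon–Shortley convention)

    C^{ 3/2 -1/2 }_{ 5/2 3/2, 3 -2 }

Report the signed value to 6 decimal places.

j₁+j₂−J=4  J+j₁−j₂=1  J−j₁+j₂=2  j₁+j₂+J+1=8
(j₁±m₁, j₂±m₂, J±M) = (4,1,1,5,1,2)
P² = 192/7
sum k=0..1:
  [0] +1/24 = 1/24
  [1] −1/12 = -1/12
S = -1/24
C² = P²·S² = 1/21 ; C = -0.218218

-0.218218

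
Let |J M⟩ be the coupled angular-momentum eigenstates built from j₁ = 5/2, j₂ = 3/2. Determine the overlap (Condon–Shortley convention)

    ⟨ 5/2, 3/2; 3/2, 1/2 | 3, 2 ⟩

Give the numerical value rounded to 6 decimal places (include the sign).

triangle: 1!×4!×2!/8! = 48/40320
(j±m)!: 4!×1!×2!×1!×5!×1! = 5760
prefactor² = (2J+1)×Δ×N² = 48
  k=0: +1/(0!×1!×1!×2!×3!×0!) = 1/12
  k=1: −1/(1!×0!×0!×1!×4!×1!) = -1/24
Σ = 1/24  ⇒  CG² = 48×1/24² = 1/12
CG = +√(1/12) = +0.288675

+0.288675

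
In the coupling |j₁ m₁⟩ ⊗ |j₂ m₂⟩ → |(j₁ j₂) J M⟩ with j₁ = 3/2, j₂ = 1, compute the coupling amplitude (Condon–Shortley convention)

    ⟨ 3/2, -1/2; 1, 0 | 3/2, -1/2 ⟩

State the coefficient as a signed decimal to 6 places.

-0.258199

triangle: 1!*2!*1!/5! = 2/120
(j±m)!: 1!*2!*1!*1!*1!*2! = 4
prefactor² = (2J+1)*Δ*N² = 4/15
  k=0: +1/(0!*1!*2!*1!*0!*0!) = 1/2
  k=1: −1/(1!*0!*1!*0!*1!*1!) = -1
Σ = -1/2  ⇒  CG² = 4/15*(-1/2)² = 1/15
CG = −√(1/15) = -0.258199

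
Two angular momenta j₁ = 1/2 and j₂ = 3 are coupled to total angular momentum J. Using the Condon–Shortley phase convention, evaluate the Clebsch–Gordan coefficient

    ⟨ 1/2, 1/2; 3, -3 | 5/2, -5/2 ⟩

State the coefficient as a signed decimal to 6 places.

+0.925820  (= +√(6/7))

j₁+j₂−J=1  J+j₁−j₂=0  J−j₁+j₂=5  j₁+j₂+J+1=7
(j₁±m₁, j₂±m₂, J±M) = (1,0,0,6,0,5)
P² = 86400/7
sum k=0..0:
  [0] +1/120 = 1/120
S = 1/120
C² = P²·S² = 6/7 ; C = +0.925820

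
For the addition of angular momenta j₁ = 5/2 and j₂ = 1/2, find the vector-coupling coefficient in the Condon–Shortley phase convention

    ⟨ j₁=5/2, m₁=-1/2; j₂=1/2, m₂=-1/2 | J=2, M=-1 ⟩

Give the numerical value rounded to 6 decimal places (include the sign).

j₁+j₂−J=1  J+j₁−j₂=4  J−j₁+j₂=0  j₁+j₂+J+1=6
(j₁±m₁, j₂±m₂, J±M) = (2,3,0,1,1,3)
P² = 12
sum k=0..0:
  [0] +1/6 = 1/6
S = 1/6
C² = P²·S² = 1/3 ; C = +0.577350

+√(1/3) = +0.577350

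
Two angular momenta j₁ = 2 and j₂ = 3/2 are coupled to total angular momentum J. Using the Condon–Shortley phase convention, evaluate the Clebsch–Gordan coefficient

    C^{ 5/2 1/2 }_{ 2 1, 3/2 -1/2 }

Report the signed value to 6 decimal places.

+√(5/14) ≈ +0.597614

√[6·1!3!2!/7! · 3!1!1!2!3!2!] = √(72/35)
  +(−1)^0/∏(0,1,1,1,2,1)! = 1/2  (running 1/2)
  +(−1)^1/∏(1,0,0,0,3,2)! = -1/12  (running 5/12)
⟨..|..⟩ = √(72/35)·(5/12) = +0.597614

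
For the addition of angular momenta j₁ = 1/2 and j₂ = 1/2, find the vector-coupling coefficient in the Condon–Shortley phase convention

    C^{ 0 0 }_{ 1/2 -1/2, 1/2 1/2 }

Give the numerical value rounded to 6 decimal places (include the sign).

−√(1/2) = -0.707107

√[1·1!0!0!/2! · 0!1!1!0!0!0!] = √(1/2)
  +(−1)^1/∏(1,0,0,0,0,0)! = -1  (running -1)
⟨..|..⟩ = √(1/2)·(-1) = -0.707107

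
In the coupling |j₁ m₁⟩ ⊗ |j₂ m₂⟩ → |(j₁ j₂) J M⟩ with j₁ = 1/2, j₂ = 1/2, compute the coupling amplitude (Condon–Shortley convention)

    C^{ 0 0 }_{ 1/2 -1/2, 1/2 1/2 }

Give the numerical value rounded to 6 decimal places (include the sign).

√[1·1!0!0!/2! · 0!1!1!0!0!0!] = √(1/2)
  +(−1)^1/∏(1,0,0,0,0,0)! = -1  (running -1)
⟨..|..⟩ = √(1/2)·(-1) = -0.707107

-0.707107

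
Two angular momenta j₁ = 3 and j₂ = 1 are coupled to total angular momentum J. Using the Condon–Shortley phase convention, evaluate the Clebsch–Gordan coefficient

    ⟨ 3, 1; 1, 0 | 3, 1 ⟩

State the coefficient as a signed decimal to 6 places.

triangle: 1!*5!*1!/8! = 120/40320
(j±m)!: 4!*2!*1!*1!*4!*2! = 2304
prefactor² = (2J+1)*Δ*N² = 48
  k=0: +1/(0!*1!*2!*1!*3!*0!) = 1/12
  k=1: −1/(1!*0!*1!*0!*4!*1!) = -1/24
Σ = 1/24  ⇒  CG² = 48*1/24² = 1/12
CG = +√(1/12) = +0.288675

+√(1/12) ≈ +0.288675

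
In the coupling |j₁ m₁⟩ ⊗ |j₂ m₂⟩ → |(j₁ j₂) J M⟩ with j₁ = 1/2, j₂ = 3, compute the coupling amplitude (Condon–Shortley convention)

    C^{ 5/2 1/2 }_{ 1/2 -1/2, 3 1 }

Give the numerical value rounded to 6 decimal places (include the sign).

triangle: 1!·0!·5!/7! = 120/5040
(j±m)!: 0!·1!·4!·2!·3!·2! = 576
prefactor² = (2J+1)·Δ·N² = 576/7
  k=1: −1/(1!·0!·0!·3!·0!·2!) = -1/12
Σ = -1/12  ⇒  CG² = 576/7·(-1/12)² = 4/7
CG = −√(4/7) = -0.755929

-0.755929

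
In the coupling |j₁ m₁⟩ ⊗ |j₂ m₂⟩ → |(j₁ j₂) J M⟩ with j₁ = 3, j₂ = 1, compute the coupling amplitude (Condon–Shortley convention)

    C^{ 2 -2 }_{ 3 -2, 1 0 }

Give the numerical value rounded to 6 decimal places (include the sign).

j₁+j₂−J=2  J+j₁−j₂=4  J−j₁+j₂=0  j₁+j₂+J+1=7
(j₁±m₁, j₂±m₂, J±M) = (1,5,1,1,0,4)
P² = 960/7
sum k=1..1:
  [1] −1/24 = -1/24
S = -1/24
C² = P²·S² = 5/21 ; C = -0.487950

−√(5/21) = -0.487950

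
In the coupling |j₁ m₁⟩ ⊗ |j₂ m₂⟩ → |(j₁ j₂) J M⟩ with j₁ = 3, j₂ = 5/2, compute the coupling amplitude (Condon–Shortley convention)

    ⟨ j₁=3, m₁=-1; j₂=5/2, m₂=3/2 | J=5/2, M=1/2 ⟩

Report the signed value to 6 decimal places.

+√(1/35) ≈ +0.169031

√[6·3!3!2!/9! · 2!4!4!1!3!2!] = √(576/35)
  +(−1)^2/∏(2,1,2,2,1,0)! = 1/8  (running 1/8)
  +(−1)^3/∏(3,0,1,1,2,1)! = -1/12  (running 1/24)
⟨..|..⟩ = √(576/35)·(1/24) = +0.169031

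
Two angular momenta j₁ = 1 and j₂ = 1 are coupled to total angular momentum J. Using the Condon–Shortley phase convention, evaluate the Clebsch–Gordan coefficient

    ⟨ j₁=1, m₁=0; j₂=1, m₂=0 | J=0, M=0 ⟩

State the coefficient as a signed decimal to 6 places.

√[1·2!0!0!/3! · 1!1!1!1!0!0!] = √(1/3)
  +(−1)^1/∏(1,1,0,0,0,0)! = -1  (running -1)
⟨..|..⟩ = √(1/3)·(-1) = -0.577350

-0.577350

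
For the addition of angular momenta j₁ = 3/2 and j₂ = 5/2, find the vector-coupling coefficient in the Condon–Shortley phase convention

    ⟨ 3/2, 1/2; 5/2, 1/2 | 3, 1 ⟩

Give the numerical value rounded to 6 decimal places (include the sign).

j₁+j₂−J=1  J+j₁−j₂=2  J−j₁+j₂=4  j₁+j₂+J+1=8
(j₁±m₁, j₂±m₂, J±M) = (2,1,3,2,4,2)
P² = 48/5
sum k=0..1:
  [0] +1/6 = 1/6
  [1] −1/8 = -1/8
S = 1/24
C² = P²·S² = 1/60 ; C = +0.129099

+0.129099  (= +√(1/60))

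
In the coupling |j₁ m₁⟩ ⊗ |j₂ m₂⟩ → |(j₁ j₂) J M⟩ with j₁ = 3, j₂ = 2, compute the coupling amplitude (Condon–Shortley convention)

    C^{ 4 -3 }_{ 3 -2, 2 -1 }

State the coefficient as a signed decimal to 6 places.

triangle: 1!×5!×3!/10! = 720/3628800
(j±m)!: 1!×5!×1!×3!×1!×7! = 3628800
prefactor² = (2J+1)×Δ×N² = 6480
  k=0: +1/(0!×1!×5!×1!×0!×2!) = 1/240
  k=1: −1/(1!×0!×4!×0!×1!×3!) = -1/144
Σ = -1/360  ⇒  CG² = 6480×(-1/360)² = 1/20
CG = −√(1/20) = -0.223607

-0.223607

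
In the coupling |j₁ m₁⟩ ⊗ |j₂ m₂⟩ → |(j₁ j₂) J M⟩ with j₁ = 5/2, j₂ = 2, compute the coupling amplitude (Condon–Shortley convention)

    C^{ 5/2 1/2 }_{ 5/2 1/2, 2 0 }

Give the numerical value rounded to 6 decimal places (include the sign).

−√(8/35) = -0.478091

j₁+j₂−J=2  J+j₁−j₂=3  J−j₁+j₂=2  j₁+j₂+J+1=8
(j₁±m₁, j₂±m₂, J±M) = (3,2,2,2,3,2)
P² = 72/35
sum k=0..2:
  [0] +1/8 = 1/8
  [1] −1/2 = -1/2
  [2] +1/24 = 1/24
S = -1/3
C² = P²·S² = 8/35 ; C = -0.478091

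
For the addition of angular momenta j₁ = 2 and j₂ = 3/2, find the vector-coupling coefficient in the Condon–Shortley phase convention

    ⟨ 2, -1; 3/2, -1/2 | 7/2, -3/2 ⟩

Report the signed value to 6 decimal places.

√[8·0!4!3!/8! · 1!3!1!2!2!5!] = √(576/7)
  +(−1)^0/∏(0,0,3,1,1,2)! = 1/12  (running 1/12)
⟨..|..⟩ = √(576/7)·(1/12) = +0.755929

+0.755929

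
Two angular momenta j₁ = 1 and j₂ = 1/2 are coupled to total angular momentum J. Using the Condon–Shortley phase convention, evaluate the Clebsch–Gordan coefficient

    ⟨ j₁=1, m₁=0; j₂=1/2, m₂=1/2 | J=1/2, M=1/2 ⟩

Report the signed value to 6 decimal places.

-0.577350

j₁+j₂−J=1  J+j₁−j₂=1  J−j₁+j₂=0  j₁+j₂+J+1=3
(j₁±m₁, j₂±m₂, J±M) = (1,1,1,0,1,0)
P² = 1/3
sum k=1..1:
  [1] −1/1 = -1
S = -1
C² = P²·S² = 1/3 ; C = -0.577350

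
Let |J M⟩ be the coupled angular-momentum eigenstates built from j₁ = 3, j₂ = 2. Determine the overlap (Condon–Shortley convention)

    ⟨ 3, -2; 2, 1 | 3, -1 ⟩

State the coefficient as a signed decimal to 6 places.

√[7·2!4!2!/9! · 1!5!3!1!2!4!] = √(64)
  +(−1)^1/∏(1,1,4,2,0,0)! = -1/48  (running -1/48)
  +(−1)^2/∏(2,0,3,1,1,1)! = 1/12  (running 1/16)
⟨..|..⟩ = √(64)·(1/16) = +0.500000

+0.500000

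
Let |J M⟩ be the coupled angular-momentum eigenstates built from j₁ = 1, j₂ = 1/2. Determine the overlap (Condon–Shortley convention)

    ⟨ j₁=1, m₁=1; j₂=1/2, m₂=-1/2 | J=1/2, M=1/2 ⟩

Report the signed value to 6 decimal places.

triangle: 1!*1!*0!/3! = 1/6
(j±m)!: 2!*0!*0!*1!*1!*0! = 2
prefactor² = (2J+1)*Δ*N² = 2/3
  k=0: +1/(0!*1!*0!*0!*1!*0!) = 1
Σ = 1  ⇒  CG² = 2/3*1² = 2/3
CG = +√(2/3) = +0.816497

+√(2/3) ≈ +0.816497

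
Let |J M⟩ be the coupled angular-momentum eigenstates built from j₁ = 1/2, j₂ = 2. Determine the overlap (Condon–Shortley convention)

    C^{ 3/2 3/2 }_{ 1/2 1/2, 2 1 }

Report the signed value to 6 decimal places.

j₁+j₂−J=1  J+j₁−j₂=0  J−j₁+j₂=3  j₁+j₂+J+1=5
(j₁±m₁, j₂±m₂, J±M) = (1,0,3,1,3,0)
P² = 36/5
sum k=0..0:
  [0] +1/6 = 1/6
S = 1/6
C² = P²·S² = 1/5 ; C = +0.447214

+√(1/5) ≈ +0.447214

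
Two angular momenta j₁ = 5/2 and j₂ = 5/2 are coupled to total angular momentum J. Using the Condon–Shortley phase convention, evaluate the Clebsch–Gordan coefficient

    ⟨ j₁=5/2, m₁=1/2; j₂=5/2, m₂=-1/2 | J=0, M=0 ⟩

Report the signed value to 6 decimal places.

j₁+j₂−J=5  J+j₁−j₂=0  J−j₁+j₂=0  j₁+j₂+J+1=6
(j₁±m₁, j₂±m₂, J±M) = (3,2,2,3,0,0)
P² = 24
sum k=2..2:
  [2] +1/12 = 1/12
S = 1/12
C² = P²·S² = 1/6 ; C = +0.408248

+√(1/6) = +0.408248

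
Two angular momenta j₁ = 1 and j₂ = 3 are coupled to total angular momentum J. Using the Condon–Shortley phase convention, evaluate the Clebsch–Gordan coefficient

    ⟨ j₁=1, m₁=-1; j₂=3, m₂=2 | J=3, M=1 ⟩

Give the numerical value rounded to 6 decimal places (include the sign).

√[7·1!1!5!/8! · 0!2!5!1!4!2!] = √(240)
  +(−1)^1/∏(1,0,1,4,0,1)! = -1/24  (running -1/24)
⟨..|..⟩ = √(240)·(-1/24) = -0.645497

−√(5/12) = -0.645497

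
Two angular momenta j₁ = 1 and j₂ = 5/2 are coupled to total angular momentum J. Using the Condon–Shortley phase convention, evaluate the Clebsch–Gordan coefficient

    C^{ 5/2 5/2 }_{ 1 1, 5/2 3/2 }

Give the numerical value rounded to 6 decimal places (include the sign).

+√(2/7) = +0.534522

triangle: 1!*1!*4!/7! = 24/5040
(j±m)!: 2!*0!*4!*1!*5!*0! = 5760
prefactor² = (2J+1)*Δ*N² = 1152/7
  k=0: +1/(0!*1!*0!*4!*1!*0!) = 1/24
Σ = 1/24  ⇒  CG² = 1152/7*1/24² = 2/7
CG = +√(2/7) = +0.534522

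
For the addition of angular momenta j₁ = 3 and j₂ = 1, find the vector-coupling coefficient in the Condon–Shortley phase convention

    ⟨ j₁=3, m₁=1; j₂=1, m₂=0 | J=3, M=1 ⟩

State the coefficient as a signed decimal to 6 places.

triangle: 1!×5!×1!/8! = 120/40320
(j±m)!: 4!×2!×1!×1!×4!×2! = 2304
prefactor² = (2J+1)×Δ×N² = 48
  k=0: +1/(0!×1!×2!×1!×3!×0!) = 1/12
  k=1: −1/(1!×0!×1!×0!×4!×1!) = -1/24
Σ = 1/24  ⇒  CG² = 48×1/24² = 1/12
CG = +√(1/12) = +0.288675

+√(1/12) = +0.288675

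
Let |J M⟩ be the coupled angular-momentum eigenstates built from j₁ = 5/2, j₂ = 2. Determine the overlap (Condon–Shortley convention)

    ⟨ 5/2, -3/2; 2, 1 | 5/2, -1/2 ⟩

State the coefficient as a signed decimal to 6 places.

+0.414039  (= +√(6/35))

triangle: 2!*3!*2!/8! = 24/40320
(j±m)!: 1!*4!*3!*1!*2!*3! = 1728
prefactor² = (2J+1)*Δ*N² = 216/35
  k=1: −1/(1!*1!*3!*2!*0!*0!) = -1/12
  k=2: +1/(2!*0!*2!*1!*1!*1!) = 1/4
Σ = 1/6  ⇒  CG² = 216/35*1/6² = 6/35
CG = +√(6/35) = +0.414039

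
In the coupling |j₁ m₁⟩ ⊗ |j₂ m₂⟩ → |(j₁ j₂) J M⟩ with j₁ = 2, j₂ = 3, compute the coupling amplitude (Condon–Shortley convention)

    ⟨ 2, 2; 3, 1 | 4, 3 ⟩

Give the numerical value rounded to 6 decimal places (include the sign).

√[9·1!3!5!/10! · 4!0!4!2!7!1!] = √(10368)
  +(−1)^0/∏(0,1,0,4,3,1)! = 1/144  (running 1/144)
⟨..|..⟩ = √(10368)·(1/144) = +0.707107

+√(1/2) = +0.707107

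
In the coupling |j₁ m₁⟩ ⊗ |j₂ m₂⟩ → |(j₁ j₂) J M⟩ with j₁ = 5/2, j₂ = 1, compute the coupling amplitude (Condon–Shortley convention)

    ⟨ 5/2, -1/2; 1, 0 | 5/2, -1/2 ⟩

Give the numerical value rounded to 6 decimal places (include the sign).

√[6·1!4!1!/7! · 2!3!1!1!2!3!] = √(144/35)
  +(−1)^0/∏(0,1,3,1,1,0)! = 1/6  (running 1/6)
  +(−1)^1/∏(1,0,2,0,2,1)! = -1/4  (running -1/12)
⟨..|..⟩ = √(144/35)·(-1/12) = -0.169031

-0.169031  (= −√(1/35))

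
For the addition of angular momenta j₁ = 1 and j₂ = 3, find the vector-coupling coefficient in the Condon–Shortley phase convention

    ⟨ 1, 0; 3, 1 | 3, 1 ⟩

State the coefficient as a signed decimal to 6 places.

−√(1/12) ≈ -0.288675

triangle: 1!×1!×5!/8! = 120/40320
(j±m)!: 1!×1!×4!×2!×4!×2! = 2304
prefactor² = (2J+1)×Δ×N² = 48
  k=0: +1/(0!×1!×1!×4!×0!×1!) = 1/24
  k=1: −1/(1!×0!×0!×3!×1!×2!) = -1/12
Σ = -1/24  ⇒  CG² = 48×(-1/24)² = 1/12
CG = −√(1/12) = -0.288675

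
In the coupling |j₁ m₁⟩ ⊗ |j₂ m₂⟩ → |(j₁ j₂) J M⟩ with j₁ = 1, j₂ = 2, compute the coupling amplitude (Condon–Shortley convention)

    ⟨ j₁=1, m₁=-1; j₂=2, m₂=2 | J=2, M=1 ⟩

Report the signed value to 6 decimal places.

√[5·1!1!3!/6! · 0!2!4!0!3!1!] = √(12)
  +(−1)^1/∏(1,0,1,3,0,0)! = -1/6  (running -1/6)
⟨..|..⟩ = √(12)·(-1/6) = -0.577350

-0.577350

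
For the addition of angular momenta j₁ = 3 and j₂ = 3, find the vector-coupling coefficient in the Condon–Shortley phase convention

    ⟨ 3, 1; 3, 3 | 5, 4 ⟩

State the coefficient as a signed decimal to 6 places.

j₁+j₂−J=1  J+j₁−j₂=5  J−j₁+j₂=5  j₁+j₂+J+1=12
(j₁±m₁, j₂±m₂, J±M) = (4,2,6,0,9,1)
P² = 4147200
sum k=1..1:
  [1] −1/2880 = -1/2880
S = -1/2880
C² = P²·S² = 1/2 ; C = -0.707107

-0.707107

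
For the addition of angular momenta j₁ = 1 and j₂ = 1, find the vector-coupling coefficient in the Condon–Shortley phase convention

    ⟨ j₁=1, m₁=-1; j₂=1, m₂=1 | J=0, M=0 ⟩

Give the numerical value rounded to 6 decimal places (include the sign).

+0.577350

√[1·2!0!0!/3! · 0!2!2!0!0!0!] = √(4/3)
  +(−1)^2/∏(2,0,0,0,0,0)! = 1/2  (running 1/2)
⟨..|..⟩ = √(4/3)·(1/2) = +0.577350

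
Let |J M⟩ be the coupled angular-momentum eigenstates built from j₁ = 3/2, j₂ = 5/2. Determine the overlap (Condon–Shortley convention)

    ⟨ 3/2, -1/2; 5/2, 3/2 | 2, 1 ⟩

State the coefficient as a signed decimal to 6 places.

triangle: 2!·1!·3!/7! = 12/5040
(j±m)!: 1!·2!·4!·1!·3!·1! = 288
prefactor² = (2J+1)·Δ·N² = 24/7
  k=1: −1/(1!·1!·1!·3!·0!·0!) = -1/6
  k=2: +1/(2!·0!·0!·2!·1!·1!) = 1/4
Σ = 1/12  ⇒  CG² = 24/7·1/12² = 1/42
CG = +√(1/42) = +0.154303

+0.154303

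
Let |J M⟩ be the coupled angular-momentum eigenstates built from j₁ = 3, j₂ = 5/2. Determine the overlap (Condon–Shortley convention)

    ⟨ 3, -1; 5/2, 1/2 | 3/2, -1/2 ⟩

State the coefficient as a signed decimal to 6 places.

√[4·4!2!1!/8! · 2!4!3!2!1!2!] = √(192/35)
  +(−1)^2/∏(2,2,2,1,0,0)! = 1/8  (running 1/8)
  +(−1)^3/∏(3,1,1,0,1,1)! = -1/6  (running -1/24)
⟨..|..⟩ = √(192/35)·(-1/24) = -0.097590

-0.097590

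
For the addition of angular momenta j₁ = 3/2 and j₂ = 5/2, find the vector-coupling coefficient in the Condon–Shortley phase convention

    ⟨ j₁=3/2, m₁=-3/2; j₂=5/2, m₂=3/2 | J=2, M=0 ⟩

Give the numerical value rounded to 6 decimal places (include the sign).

+0.654654  (= +√(3/7))

triangle: 2!×1!×3!/7! = 12/5040
(j±m)!: 0!×3!×4!×1!×2!×2! = 576
prefactor² = (2J+1)×Δ×N² = 48/7
  k=2: +1/(2!×0!×1!×2!×0!×1!) = 1/4
Σ = 1/4  ⇒  CG² = 48/7×1/4² = 3/7
CG = +√(3/7) = +0.654654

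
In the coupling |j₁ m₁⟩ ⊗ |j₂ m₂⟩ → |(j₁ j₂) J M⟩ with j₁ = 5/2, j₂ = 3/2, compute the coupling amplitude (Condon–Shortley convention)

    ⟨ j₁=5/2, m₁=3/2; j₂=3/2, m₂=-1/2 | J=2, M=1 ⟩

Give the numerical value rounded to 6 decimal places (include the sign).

+√(1/42) ≈ +0.154303

j₁+j₂−J=2  J+j₁−j₂=3  J−j₁+j₂=1  j₁+j₂+J+1=7
(j₁±m₁, j₂±m₂, J±M) = (4,1,1,2,3,1)
P² = 24/7
sum k=0..1:
  [0] +1/4 = 1/4
  [1] −1/6 = -1/6
S = 1/12
C² = P²·S² = 1/42 ; C = +0.154303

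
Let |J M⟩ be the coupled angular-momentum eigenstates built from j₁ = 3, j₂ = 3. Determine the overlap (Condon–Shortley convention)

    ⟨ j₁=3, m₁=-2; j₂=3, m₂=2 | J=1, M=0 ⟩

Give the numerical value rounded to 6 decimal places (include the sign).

triangle: 5!×1!×1!/8! = 120/40320
(j±m)!: 1!×5!×5!×1!×1!×1! = 14400
prefactor² = (2J+1)×Δ×N² = 900/7
  k=4: +1/(4!×1!×1!×1!×0!×0!) = 1/24
  k=5: −1/(5!×0!×0!×0!×1!×1!) = -1/120
Σ = 1/30  ⇒  CG² = 900/7×1/30² = 1/7
CG = +√(1/7) = +0.377964

+0.377964  (= +√(1/7))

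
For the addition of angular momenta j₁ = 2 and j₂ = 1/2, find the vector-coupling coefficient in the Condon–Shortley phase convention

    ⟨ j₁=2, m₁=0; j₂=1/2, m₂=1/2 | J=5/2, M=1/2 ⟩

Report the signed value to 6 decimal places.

√[6·0!4!1!/6! · 2!2!1!0!3!2!] = √(48/5)
  +(−1)^0/∏(0,0,2,1,2,0)! = 1/4  (running 1/4)
⟨..|..⟩ = √(48/5)·(1/4) = +0.774597

+0.774597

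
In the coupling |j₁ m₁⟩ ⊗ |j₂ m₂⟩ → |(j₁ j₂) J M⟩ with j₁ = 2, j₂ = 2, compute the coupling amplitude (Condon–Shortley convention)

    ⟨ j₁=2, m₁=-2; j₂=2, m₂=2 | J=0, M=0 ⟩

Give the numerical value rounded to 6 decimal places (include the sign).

triangle: 4!·0!·0!/5! = 24/120
(j±m)!: 0!·4!·4!·0!·0!·0! = 576
prefactor² = (2J+1)·Δ·N² = 576/5
  k=4: +1/(4!·0!·0!·0!·0!·0!) = 1/24
Σ = 1/24  ⇒  CG² = 576/5·1/24² = 1/5
CG = +√(1/5) = +0.447214

+0.447214  (= +√(1/5))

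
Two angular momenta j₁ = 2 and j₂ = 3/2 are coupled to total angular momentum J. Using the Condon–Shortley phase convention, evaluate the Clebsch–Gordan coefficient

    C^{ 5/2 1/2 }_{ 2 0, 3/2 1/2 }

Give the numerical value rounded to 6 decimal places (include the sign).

-0.292770

j₁+j₂−J=1  J+j₁−j₂=3  J−j₁+j₂=2  j₁+j₂+J+1=7
(j₁±m₁, j₂±m₂, J±M) = (2,2,2,1,3,2)
P² = 48/35
sum k=0..1:
  [0] +1/4 = 1/4
  [1] −1/2 = -1/2
S = -1/4
C² = P²·S² = 3/35 ; C = -0.292770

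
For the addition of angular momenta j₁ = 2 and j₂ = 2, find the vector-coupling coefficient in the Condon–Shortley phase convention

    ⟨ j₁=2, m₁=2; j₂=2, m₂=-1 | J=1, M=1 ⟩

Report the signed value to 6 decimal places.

+√(1/5) ≈ +0.447214

√[3·3!1!1!/6! · 4!0!1!3!2!0!] = √(36/5)
  +(−1)^0/∏(0,3,0,1,1,0)! = 1/6  (running 1/6)
⟨..|..⟩ = √(36/5)·(1/6) = +0.447214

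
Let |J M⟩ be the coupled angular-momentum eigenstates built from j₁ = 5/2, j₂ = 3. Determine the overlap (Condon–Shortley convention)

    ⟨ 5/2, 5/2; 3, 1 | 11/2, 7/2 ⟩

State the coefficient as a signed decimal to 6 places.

triangle: 0!·5!·6!/12! = 86400/479001600
(j±m)!: 5!·0!·4!·2!·9!·2! = 4180377600
prefactor² = (2J+1)·Δ·N² = 99532800/11
  k=0: +1/(0!·0!·0!·4!·5!·2!) = 1/5760
Σ = 1/5760  ⇒  CG² = 99532800/11·1/5760² = 3/11
CG = +√(3/11) = +0.522233

+√(3/11) ≈ +0.522233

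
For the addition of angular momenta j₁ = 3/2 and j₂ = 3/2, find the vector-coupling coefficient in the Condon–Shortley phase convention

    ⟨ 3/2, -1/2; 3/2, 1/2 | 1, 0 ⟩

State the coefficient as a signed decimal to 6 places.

√[3·2!1!1!/5! · 1!2!2!1!1!1!] = √(1/5)
  +(−1)^1/∏(1,1,1,1,0,0)! = -1  (running -1)
  +(−1)^2/∏(2,0,0,0,1,1)! = 1/2  (running -1/2)
⟨..|..⟩ = √(1/5)·(-1/2) = -0.223607

-0.223607  (= −√(1/20))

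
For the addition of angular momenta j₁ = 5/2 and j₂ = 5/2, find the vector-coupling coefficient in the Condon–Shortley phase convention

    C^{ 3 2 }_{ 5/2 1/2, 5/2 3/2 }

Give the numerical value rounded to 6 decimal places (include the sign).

−√(1/12) = -0.288675

j₁+j₂−J=2  J+j₁−j₂=3  J−j₁+j₂=3  j₁+j₂+J+1=9
(j₁±m₁, j₂±m₂, J±M) = (3,2,4,1,5,1)
P² = 48
sum k=1..2:
  [1] −1/12 = -1/12
  [2] +1/24 = 1/24
S = -1/24
C² = P²·S² = 1/12 ; C = -0.288675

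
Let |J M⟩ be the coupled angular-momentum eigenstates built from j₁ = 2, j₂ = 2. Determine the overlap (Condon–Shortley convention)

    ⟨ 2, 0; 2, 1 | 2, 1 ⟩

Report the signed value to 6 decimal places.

triangle: 2!·2!·2!/7! = 8/5040
(j±m)!: 2!·2!·3!·1!·3!·1! = 144
prefactor² = (2J+1)·Δ·N² = 8/7
  k=1: −1/(1!·1!·1!·2!·1!·0!) = -1/2
  k=2: +1/(2!·0!·0!·1!·2!·1!) = 1/4
Σ = -1/4  ⇒  CG² = 8/7·(-1/4)² = 1/14
CG = −√(1/14) = -0.267261

−√(1/14) ≈ -0.267261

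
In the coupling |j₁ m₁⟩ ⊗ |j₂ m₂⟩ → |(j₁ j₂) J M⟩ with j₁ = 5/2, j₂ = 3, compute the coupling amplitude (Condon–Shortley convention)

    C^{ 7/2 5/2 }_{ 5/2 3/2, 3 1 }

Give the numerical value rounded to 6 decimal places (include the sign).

-0.398410

√[8·2!3!4!/10! · 4!1!4!2!6!1!] = √(18432/35)
  +(−1)^0/∏(0,2,1,4,2,0)! = 1/96  (running 1/96)
  +(−1)^1/∏(1,1,0,3,3,1)! = -1/36  (running -5/288)
⟨..|..⟩ = √(18432/35)·(-5/288) = -0.398410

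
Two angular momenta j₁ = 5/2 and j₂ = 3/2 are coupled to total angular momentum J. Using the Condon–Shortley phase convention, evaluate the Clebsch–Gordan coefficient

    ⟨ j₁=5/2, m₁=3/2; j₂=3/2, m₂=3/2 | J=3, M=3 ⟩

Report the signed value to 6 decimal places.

-0.612372  (= −√(3/8))

√[7·1!4!2!/8! · 4!1!3!0!6!0!] = √(864)
  +(−1)^1/∏(1,0,0,2,4,0)! = -1/48  (running -1/48)
⟨..|..⟩ = √(864)·(-1/48) = -0.612372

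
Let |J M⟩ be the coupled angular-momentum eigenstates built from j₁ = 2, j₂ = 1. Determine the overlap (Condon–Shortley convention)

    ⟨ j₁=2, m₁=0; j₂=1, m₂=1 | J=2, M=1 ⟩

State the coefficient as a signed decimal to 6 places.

j₁+j₂−J=1  J+j₁−j₂=3  J−j₁+j₂=1  j₁+j₂+J+1=6
(j₁±m₁, j₂±m₂, J±M) = (2,2,2,0,3,1)
P² = 2
sum k=1..1:
  [1] −1/2 = -1/2
S = -1/2
C² = P²·S² = 1/2 ; C = -0.707107

-0.707107  (= −√(1/2))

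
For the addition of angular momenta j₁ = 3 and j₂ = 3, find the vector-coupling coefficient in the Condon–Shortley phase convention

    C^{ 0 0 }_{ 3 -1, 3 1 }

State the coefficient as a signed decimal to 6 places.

triangle: 6!×0!×0!/7! = 720/5040
(j±m)!: 2!×4!×4!×2!×0!×0! = 2304
prefactor² = (2J+1)×Δ×N² = 2304/7
  k=4: +1/(4!×2!×0!×0!×0!×0!) = 1/48
Σ = 1/48  ⇒  CG² = 2304/7×1/48² = 1/7
CG = +√(1/7) = +0.377964

+√(1/7) ≈ +0.377964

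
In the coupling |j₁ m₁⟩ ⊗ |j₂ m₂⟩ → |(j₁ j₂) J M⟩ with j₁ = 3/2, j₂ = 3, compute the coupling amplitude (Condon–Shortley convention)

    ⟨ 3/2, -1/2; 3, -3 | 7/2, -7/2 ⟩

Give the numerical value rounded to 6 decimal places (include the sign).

+√(2/3) = +0.816497

triangle: 1!·2!·5!/9! = 240/362880
(j±m)!: 1!·2!·0!·6!·0!·7! = 7257600
prefactor² = (2J+1)·Δ·N² = 38400
  k=0: +1/(0!·1!·2!·0!·0!·5!) = 1/240
Σ = 1/240  ⇒  CG² = 38400·1/240² = 2/3
CG = +√(2/3) = +0.816497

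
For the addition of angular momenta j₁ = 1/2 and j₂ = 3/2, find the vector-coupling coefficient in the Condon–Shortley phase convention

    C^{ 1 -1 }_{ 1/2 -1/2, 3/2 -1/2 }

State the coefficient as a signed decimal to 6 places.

-0.500000  (= −√(1/4))

j₁+j₂−J=1  J+j₁−j₂=0  J−j₁+j₂=2  j₁+j₂+J+1=4
(j₁±m₁, j₂±m₂, J±M) = (0,1,1,2,0,2)
P² = 1
sum k=1..1:
  [1] −1/2 = -1/2
S = -1/2
C² = P²·S² = 1/4 ; C = -0.500000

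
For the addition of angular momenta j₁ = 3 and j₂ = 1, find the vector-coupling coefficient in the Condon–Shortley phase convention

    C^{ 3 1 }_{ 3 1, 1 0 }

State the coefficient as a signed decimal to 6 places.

+0.288675

triangle: 1!×5!×1!/8! = 120/40320
(j±m)!: 4!×2!×1!×1!×4!×2! = 2304
prefactor² = (2J+1)×Δ×N² = 48
  k=0: +1/(0!×1!×2!×1!×3!×0!) = 1/12
  k=1: −1/(1!×0!×1!×0!×4!×1!) = -1/24
Σ = 1/24  ⇒  CG² = 48×1/24² = 1/12
CG = +√(1/12) = +0.288675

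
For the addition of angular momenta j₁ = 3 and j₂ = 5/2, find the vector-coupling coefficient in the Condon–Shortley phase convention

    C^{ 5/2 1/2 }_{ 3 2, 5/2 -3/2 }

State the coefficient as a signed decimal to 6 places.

√[6·3!3!2!/9! · 5!1!1!4!3!2!] = √(288/7)
  +(−1)^0/∏(0,3,1,1,2,1)! = 1/12  (running 1/12)
  +(−1)^1/∏(1,2,0,0,3,2)! = -1/24  (running 1/24)
⟨..|..⟩ = √(288/7)·(1/24) = +0.267261

+√(1/14) = +0.267261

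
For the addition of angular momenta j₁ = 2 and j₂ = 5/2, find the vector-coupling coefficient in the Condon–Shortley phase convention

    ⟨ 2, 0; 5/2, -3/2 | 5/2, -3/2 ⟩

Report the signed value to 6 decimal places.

√[6·2!2!3!/8! · 2!2!1!4!1!4!] = √(288/35)
  +(−1)^0/∏(0,2,2,1,0,2)! = 1/8  (running 1/8)
  +(−1)^1/∏(1,1,1,0,1,3)! = -1/6  (running -1/24)
⟨..|..⟩ = √(288/35)·(-1/24) = -0.119523

-0.119523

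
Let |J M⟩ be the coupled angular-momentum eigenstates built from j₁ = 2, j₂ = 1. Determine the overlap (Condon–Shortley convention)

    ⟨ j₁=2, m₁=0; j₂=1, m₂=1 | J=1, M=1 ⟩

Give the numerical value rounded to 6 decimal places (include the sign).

√[3·2!2!0!/5! · 2!2!2!0!2!0!] = √(8/5)
  +(−1)^2/∏(2,0,0,0,2,0)! = 1/4  (running 1/4)
⟨..|..⟩ = √(8/5)·(1/4) = +0.316228

+0.316228  (= +√(1/10))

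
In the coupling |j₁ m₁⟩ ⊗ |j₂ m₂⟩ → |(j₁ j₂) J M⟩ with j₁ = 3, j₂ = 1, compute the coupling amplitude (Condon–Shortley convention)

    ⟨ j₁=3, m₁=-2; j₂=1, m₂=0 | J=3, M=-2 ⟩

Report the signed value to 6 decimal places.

triangle: 1!*5!*1!/8! = 120/40320
(j±m)!: 1!*5!*1!*1!*1!*5! = 14400
prefactor² = (2J+1)*Δ*N² = 300
  k=0: +1/(0!*1!*5!*1!*0!*0!) = 1/120
  k=1: −1/(1!*0!*4!*0!*1!*1!) = -1/24
Σ = -1/30  ⇒  CG² = 300*(-1/30)² = 1/3
CG = −√(1/3) = -0.577350

-0.577350  (= −√(1/3))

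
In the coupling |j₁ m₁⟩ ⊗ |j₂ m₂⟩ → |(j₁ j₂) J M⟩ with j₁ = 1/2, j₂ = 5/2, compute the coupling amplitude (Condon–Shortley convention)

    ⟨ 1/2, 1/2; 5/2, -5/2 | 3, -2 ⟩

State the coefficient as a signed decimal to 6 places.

+0.408248  (= +√(1/6))

triangle: 0!·1!·5!/7! = 120/5040
(j±m)!: 1!·0!·0!·5!·1!·5! = 14400
prefactor² = (2J+1)·Δ·N² = 2400
  k=0: +1/(0!·0!·0!·0!·1!·5!) = 1/120
Σ = 1/120  ⇒  CG² = 2400·1/120² = 1/6
CG = +√(1/6) = +0.408248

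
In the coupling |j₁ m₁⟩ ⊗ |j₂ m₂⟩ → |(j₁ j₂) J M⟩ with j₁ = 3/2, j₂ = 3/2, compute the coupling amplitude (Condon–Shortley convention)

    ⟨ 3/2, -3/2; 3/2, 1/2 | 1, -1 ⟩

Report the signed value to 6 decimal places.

+0.547723

√[3·2!1!1!/5! · 0!3!2!1!0!2!] = √(6/5)
  +(−1)^2/∏(2,0,1,0,0,1)! = 1/2  (running 1/2)
⟨..|..⟩ = √(6/5)·(1/2) = +0.547723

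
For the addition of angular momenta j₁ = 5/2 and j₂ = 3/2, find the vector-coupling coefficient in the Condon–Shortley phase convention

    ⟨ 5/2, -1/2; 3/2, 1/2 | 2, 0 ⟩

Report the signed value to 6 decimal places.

-0.267261

j₁+j₂−J=2  J+j₁−j₂=3  J−j₁+j₂=1  j₁+j₂+J+1=7
(j₁±m₁, j₂±m₂, J±M) = (2,3,2,1,2,2)
P² = 8/7
sum k=1..2:
  [1] −1/2 = -1/2
  [2] +1/4 = 1/4
S = -1/4
C² = P²·S² = 1/14 ; C = -0.267261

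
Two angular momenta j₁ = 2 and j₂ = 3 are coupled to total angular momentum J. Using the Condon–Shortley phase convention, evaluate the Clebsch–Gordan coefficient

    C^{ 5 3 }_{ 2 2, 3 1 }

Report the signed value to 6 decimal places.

+0.577350

√[11·0!4!6!/11! · 4!0!4!2!8!2!] = √(442368)
  +(−1)^0/∏(0,0,0,4,4,2)! = 1/1152  (running 1/1152)
⟨..|..⟩ = √(442368)·(1/1152) = +0.577350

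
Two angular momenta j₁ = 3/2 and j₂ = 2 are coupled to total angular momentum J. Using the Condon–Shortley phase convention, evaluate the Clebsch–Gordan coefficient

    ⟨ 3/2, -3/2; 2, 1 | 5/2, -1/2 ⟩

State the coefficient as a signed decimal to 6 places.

-0.621059  (= −√(27/70))

j₁+j₂−J=1  J+j₁−j₂=2  J−j₁+j₂=3  j₁+j₂+J+1=7
(j₁±m₁, j₂±m₂, J±M) = (0,3,3,1,2,3)
P² = 216/35
sum k=1..1:
  [1] −1/4 = -1/4
S = -1/4
C² = P²·S² = 27/70 ; C = -0.621059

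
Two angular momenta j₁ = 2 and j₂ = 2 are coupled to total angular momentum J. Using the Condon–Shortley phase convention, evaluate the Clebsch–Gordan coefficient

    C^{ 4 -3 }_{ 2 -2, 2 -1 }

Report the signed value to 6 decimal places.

j₁+j₂−J=0  J+j₁−j₂=4  J−j₁+j₂=4  j₁+j₂+J+1=9
(j₁±m₁, j₂±m₂, J±M) = (0,4,1,3,1,7)
P² = 10368
sum k=0..0:
  [0] +1/144 = 1/144
S = 1/144
C² = P²·S² = 1/2 ; C = +0.707107

+0.707107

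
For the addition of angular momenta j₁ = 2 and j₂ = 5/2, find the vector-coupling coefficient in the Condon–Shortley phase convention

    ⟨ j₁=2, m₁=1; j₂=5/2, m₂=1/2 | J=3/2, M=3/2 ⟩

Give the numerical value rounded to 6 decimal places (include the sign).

−√(9/35) ≈ -0.507093

j₁+j₂−J=3  J+j₁−j₂=1  J−j₁+j₂=2  j₁+j₂+J+1=7
(j₁±m₁, j₂±m₂, J±M) = (3,1,3,2,3,0)
P² = 144/35
sum k=1..1:
  [1] −1/4 = -1/4
S = -1/4
C² = P²·S² = 9/35 ; C = -0.507093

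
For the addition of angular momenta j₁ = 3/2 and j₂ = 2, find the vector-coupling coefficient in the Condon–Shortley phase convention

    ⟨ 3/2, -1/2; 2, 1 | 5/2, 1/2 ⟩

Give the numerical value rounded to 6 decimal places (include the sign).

-0.597614

triangle: 1!*2!*3!/7! = 12/5040
(j±m)!: 1!*2!*3!*1!*3!*2! = 144
prefactor² = (2J+1)*Δ*N² = 72/35
  k=0: +1/(0!*1!*2!*3!*0!*0!) = 1/12
  k=1: −1/(1!*0!*1!*2!*1!*1!) = -1/2
Σ = -5/12  ⇒  CG² = 72/35*(-5/12)² = 5/14
CG = −√(5/14) = -0.597614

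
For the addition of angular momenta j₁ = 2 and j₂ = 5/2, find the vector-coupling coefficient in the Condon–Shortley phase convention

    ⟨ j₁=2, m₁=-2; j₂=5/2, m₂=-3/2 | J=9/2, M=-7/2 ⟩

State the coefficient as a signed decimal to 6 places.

triangle: 0!*4!*5!/10! = 2880/3628800
(j±m)!: 0!*4!*1!*4!*1!*8! = 23224320
prefactor² = (2J+1)*Δ*N² = 184320
  k=0: +1/(0!*0!*4!*1!*0!*4!) = 1/576
Σ = 1/576  ⇒  CG² = 184320*1/576² = 5/9
CG = +√(5/9) = +0.745356

+0.745356  (= +√(5/9))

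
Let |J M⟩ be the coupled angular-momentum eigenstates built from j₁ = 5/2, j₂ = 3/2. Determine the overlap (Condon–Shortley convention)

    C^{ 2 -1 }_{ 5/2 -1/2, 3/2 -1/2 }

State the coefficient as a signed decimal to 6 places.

√[5·2!3!1!/7! · 2!3!1!2!1!3!] = √(12/7)
  +(−1)^0/∏(0,2,3,1,0,0)! = 1/12  (running 1/12)
  +(−1)^1/∏(1,1,2,0,1,1)! = -1/2  (running -5/12)
⟨..|..⟩ = √(12/7)·(-5/12) = -0.545545

-0.545545  (= −√(25/84))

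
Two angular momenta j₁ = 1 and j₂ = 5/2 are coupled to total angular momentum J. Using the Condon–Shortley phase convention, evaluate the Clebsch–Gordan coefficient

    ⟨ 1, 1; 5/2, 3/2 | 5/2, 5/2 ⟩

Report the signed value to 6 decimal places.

+0.534522  (= +√(2/7))

j₁+j₂−J=1  J+j₁−j₂=1  J−j₁+j₂=4  j₁+j₂+J+1=7
(j₁±m₁, j₂±m₂, J±M) = (2,0,4,1,5,0)
P² = 1152/7
sum k=0..0:
  [0] +1/24 = 1/24
S = 1/24
C² = P²·S² = 2/7 ; C = +0.534522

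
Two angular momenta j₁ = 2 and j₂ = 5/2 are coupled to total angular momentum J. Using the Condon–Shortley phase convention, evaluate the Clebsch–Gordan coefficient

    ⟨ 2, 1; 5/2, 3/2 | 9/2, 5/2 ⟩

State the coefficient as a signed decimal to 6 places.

triangle: 0!*4!*5!/10! = 2880/3628800
(j±m)!: 3!*1!*4!*1!*7!*2! = 1451520
prefactor² = (2J+1)*Δ*N² = 11520
  k=0: +1/(0!*0!*1!*4!*3!*1!) = 1/144
Σ = 1/144  ⇒  CG² = 11520*1/144² = 5/9
CG = +√(5/9) = +0.745356

+0.745356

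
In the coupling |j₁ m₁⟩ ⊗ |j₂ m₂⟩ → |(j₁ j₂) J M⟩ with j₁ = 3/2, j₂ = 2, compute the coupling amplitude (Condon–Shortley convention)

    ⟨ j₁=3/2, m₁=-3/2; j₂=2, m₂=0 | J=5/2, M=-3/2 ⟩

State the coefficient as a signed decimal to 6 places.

−√(18/35) = -0.717137

triangle: 1!*2!*3!/7! = 12/5040
(j±m)!: 0!*3!*2!*2!*1!*4! = 576
prefactor² = (2J+1)*Δ*N² = 288/35
  k=1: −1/(1!*0!*2!*1!*0!*2!) = -1/4
Σ = -1/4  ⇒  CG² = 288/35*(-1/4)² = 18/35
CG = −√(18/35) = -0.717137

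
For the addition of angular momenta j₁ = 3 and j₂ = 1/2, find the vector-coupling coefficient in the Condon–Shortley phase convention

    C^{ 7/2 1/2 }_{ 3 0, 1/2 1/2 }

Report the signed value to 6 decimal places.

√[8·0!6!1!/8! · 3!3!1!0!4!3!] = √(5184/7)
  +(−1)^0/∏(0,0,3,1,3,0)! = 1/36  (running 1/36)
⟨..|..⟩ = √(5184/7)·(1/36) = +0.755929

+√(4/7) ≈ +0.755929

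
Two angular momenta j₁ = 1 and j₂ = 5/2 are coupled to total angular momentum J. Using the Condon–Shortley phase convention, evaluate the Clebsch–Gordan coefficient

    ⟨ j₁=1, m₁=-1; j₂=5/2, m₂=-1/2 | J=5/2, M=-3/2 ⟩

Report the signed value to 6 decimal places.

triangle: 1!×1!×4!/7! = 24/5040
(j±m)!: 0!×2!×2!×3!×1!×4! = 576
prefactor² = (2J+1)×Δ×N² = 576/35
  k=1: −1/(1!×0!×1!×1!×0!×3!) = -1/6
Σ = -1/6  ⇒  CG² = 576/35×(-1/6)² = 16/35
CG = −√(16/35) = -0.676123

−√(16/35) ≈ -0.676123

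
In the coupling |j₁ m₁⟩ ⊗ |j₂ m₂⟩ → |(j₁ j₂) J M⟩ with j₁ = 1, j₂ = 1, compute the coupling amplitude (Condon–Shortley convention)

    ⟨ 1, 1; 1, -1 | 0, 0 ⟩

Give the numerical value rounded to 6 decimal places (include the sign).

+0.577350

j₁+j₂−J=2  J+j₁−j₂=0  J−j₁+j₂=0  j₁+j₂+J+1=3
(j₁±m₁, j₂±m₂, J±M) = (2,0,0,2,0,0)
P² = 4/3
sum k=0..0:
  [0] +1/2 = 1/2
S = 1/2
C² = P²·S² = 1/3 ; C = +0.577350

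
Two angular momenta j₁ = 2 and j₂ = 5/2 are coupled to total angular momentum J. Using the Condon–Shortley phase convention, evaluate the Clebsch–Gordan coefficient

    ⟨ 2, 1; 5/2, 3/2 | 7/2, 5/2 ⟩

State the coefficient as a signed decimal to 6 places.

√[8·1!3!4!/9! · 3!1!4!1!6!1!] = √(2304/7)
  +(−1)^0/∏(0,1,1,4,2,0)! = 1/48  (running 1/48)
  +(−1)^1/∏(1,0,0,3,3,1)! = -1/36  (running -1/144)
⟨..|..⟩ = √(2304/7)·(-1/144) = -0.125988

−√(1/63) ≈ -0.125988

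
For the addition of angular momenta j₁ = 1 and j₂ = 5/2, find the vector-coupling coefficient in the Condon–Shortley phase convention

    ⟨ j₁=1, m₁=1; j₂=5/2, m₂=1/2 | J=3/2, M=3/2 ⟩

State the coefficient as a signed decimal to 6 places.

√[4·2!0!3!/6! · 2!0!3!2!3!0!] = √(48/5)
  +(−1)^0/∏(0,2,0,3,0,0)! = 1/12  (running 1/12)
⟨..|..⟩ = √(48/5)·(1/12) = +0.258199

+√(1/15) = +0.258199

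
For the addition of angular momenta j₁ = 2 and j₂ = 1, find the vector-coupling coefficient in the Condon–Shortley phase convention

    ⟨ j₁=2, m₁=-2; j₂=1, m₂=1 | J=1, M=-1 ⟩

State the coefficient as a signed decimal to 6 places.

+√(3/5) = +0.774597

√[3·2!2!0!/5! · 0!4!2!0!0!2!] = √(48/5)
  +(−1)^2/∏(2,0,2,0,0,0)! = 1/4  (running 1/4)
⟨..|..⟩ = √(48/5)·(1/4) = +0.774597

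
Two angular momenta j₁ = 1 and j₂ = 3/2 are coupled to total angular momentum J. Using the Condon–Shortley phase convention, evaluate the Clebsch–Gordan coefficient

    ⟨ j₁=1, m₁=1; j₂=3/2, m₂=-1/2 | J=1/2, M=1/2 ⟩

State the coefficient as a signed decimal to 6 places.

√[2·2!0!1!/4! · 2!0!1!2!1!0!] = √(2/3)
  +(−1)^0/∏(0,2,0,1,0,0)! = 1/2  (running 1/2)
⟨..|..⟩ = √(2/3)·(1/2) = +0.408248

+0.408248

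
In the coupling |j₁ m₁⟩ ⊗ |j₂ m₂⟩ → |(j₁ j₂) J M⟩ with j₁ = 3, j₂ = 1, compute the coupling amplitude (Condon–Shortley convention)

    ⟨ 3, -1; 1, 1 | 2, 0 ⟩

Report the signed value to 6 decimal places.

+√(2/7) ≈ +0.534522

triangle: 2!*4!*0!/7! = 48/5040
(j±m)!: 2!*4!*2!*0!*2!*2! = 384
prefactor² = (2J+1)*Δ*N² = 128/7
  k=2: +1/(2!*0!*2!*0!*2!*0!) = 1/8
Σ = 1/8  ⇒  CG² = 128/7*1/8² = 2/7
CG = +√(2/7) = +0.534522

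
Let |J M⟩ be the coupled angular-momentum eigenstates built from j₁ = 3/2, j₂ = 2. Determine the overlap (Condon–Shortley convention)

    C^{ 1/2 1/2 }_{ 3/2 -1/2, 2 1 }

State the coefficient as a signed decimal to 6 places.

j₁+j₂−J=3  J+j₁−j₂=0  J−j₁+j₂=1  j₁+j₂+J+1=5
(j₁±m₁, j₂±m₂, J±M) = (1,2,3,1,1,0)
P² = 6/5
sum k=2..2:
  [2] +1/2 = 1/2
S = 1/2
C² = P²·S² = 3/10 ; C = +0.547723

+0.547723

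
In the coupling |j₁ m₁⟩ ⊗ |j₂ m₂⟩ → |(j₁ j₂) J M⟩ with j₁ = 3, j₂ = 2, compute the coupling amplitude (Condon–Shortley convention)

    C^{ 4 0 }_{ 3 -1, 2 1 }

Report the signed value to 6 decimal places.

−√(5/14) ≈ -0.597614

j₁+j₂−J=1  J+j₁−j₂=5  J−j₁+j₂=3  j₁+j₂+J+1=10
(j₁±m₁, j₂±m₂, J±M) = (2,4,3,1,4,4)
P² = 10368/35
sum k=0..1:
  [0] +1/144 = 1/144
  [1] −1/24 = -1/24
S = -5/144
C² = P²·S² = 5/14 ; C = -0.597614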